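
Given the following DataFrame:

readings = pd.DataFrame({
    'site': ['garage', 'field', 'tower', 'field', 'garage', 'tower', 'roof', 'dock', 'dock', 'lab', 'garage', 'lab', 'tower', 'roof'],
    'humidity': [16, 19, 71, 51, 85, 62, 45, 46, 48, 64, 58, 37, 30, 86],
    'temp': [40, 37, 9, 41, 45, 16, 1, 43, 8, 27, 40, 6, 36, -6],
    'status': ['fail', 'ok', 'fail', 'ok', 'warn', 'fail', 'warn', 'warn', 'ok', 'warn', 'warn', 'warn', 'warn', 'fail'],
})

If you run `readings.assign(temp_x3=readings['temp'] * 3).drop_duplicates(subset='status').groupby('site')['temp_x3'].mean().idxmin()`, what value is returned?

field

add column temp_x3 = readings['temp'] * 3:
      site  humidity  temp status  temp_x3
0   garage        16    40   fail      120
1    field        19    37     ok      111
2    tower        71     9   fail       27
3    field        51    41     ok      123
4   garage        85    45   warn      135
5    tower        62    16   fail       48
6     roof        45     1   warn        3
7     dock        46    43   warn      129
8     dock        48     8     ok       24
9      lab        64    27   warn       81
10  garage        58    40   warn      120
11     lab        37     6   warn       18
12   tower        30    36   warn      108
13    roof        86    -6   fail      -18
drop duplicate status (keep=first):
     site  humidity  temp status  temp_x3
0  garage        16    40   fail      120
1   field        19    37     ok      111
4  garage        85    45   warn      135
group by site, mean of temp_x3:
site
field     111.0
garage    127.5
Name: temp_x3, dtype: float64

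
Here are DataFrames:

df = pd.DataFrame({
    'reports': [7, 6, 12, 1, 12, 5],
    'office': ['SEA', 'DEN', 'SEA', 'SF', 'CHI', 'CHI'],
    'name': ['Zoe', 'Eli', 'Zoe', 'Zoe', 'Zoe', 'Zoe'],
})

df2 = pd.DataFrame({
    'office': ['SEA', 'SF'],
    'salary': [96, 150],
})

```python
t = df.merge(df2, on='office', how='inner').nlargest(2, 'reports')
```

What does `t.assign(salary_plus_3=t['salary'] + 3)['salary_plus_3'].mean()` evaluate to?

99.0

merge on 'office' (how='inner') → 3 rows:
   reports office name  salary
0        7    SEA  Zoe      96
1       12    SEA  Zoe      96
2        1     SF  Zoe     150
take 2 rows with largest reports:
   reports office name  salary
1       12    SEA  Zoe      96
0        7    SEA  Zoe      96
add column salary_plus_3 = t['salary'] + 3:
   reports office name  salary  salary_plus_3
1       12    SEA  Zoe      96             99
0        7    SEA  Zoe      96             99
So mean() = 99.0.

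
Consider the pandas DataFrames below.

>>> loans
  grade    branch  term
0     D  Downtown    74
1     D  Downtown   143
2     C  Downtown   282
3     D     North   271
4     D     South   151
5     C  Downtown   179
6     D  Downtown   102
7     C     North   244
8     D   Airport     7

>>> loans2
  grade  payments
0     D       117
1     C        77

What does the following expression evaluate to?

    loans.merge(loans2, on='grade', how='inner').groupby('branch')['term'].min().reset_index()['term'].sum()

476

merge on 'grade' (how='inner') → 9 rows:
  grade    branch  term  payments
0     D  Downtown    74       117
1     D  Downtown   143       117
2     C  Downtown   282        77
3     D     North   271       117
4     D     South   151       117
5     C  Downtown   179        77
6     D  Downtown   102       117
7     C     North   244        77
8     D   Airport     7       117
group by branch, min of term:
branch
Airport       7
Downtown     74
North       244
South       151
Name: term, dtype: int64
reset_index():
     branch  term
0   Airport     7
1  Downtown    74
2     North   244
3     South   151
The sum of column 'term' is 476.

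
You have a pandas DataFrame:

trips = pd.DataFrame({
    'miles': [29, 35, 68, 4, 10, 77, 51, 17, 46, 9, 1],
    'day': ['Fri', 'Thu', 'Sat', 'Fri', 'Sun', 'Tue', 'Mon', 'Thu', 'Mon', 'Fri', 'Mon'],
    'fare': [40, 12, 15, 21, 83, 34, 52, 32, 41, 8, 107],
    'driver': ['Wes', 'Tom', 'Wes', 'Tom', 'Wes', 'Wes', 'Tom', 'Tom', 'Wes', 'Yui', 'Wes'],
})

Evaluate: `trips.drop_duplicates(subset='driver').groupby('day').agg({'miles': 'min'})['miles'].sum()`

drop duplicate driver (keep=first):
   miles  day  fare driver
0     29  Fri    40    Wes
1     35  Thu    12    Tom
9      9  Fri     8    Yui
group by day, min of miles:
     miles
day       
Fri      9
Thu     35
sum of column 'miles' → 44

44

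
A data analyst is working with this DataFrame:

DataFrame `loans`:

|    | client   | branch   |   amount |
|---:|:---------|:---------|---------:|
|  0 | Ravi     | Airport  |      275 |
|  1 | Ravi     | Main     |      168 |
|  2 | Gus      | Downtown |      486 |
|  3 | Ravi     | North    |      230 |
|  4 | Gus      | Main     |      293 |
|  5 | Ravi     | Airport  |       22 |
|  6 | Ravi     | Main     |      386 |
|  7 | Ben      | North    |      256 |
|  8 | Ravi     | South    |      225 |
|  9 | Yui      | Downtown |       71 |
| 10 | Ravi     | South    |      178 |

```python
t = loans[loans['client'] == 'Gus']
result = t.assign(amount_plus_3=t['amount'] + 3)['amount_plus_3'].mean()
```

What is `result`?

392.5

filter rows where client == 'Gus':
  client    branch  amount
2    Gus  Downtown     486
4    Gus      Main     293
add column amount_plus_3 = t['amount'] + 3:
  client    branch  amount  amount_plus_3
2    Gus  Downtown     486            489
4    Gus      Main     293            296
Hence 392.5.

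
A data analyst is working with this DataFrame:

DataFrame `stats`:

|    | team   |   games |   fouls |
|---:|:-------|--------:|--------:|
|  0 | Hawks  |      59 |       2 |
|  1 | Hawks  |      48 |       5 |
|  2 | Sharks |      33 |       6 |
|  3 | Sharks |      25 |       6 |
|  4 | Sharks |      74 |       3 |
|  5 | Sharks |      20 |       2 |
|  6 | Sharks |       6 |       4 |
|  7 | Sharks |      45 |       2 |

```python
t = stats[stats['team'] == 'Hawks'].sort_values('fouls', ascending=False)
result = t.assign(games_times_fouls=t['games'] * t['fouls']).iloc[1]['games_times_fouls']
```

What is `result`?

118

filter rows where team == 'Hawks':
    team  games  fouls
0  Hawks     59      2
1  Hawks     48      5
sort by fouls descending:
    team  games  fouls
1  Hawks     48      5
0  Hawks     59      2
add column games_times_fouls = t['games'] * t['fouls']:
    team  games  fouls  games_times_fouls
1  Hawks     48      5                240
0  Hawks     59      2                118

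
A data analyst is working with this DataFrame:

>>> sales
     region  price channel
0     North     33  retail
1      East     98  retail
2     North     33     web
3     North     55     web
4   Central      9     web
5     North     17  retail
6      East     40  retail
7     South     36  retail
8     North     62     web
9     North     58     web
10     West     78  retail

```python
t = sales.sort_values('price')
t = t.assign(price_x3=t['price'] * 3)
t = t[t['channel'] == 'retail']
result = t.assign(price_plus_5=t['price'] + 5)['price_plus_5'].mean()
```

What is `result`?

55.3333333333

sort by price:
     region  price channel
4   Central      9     web
5     North     17  retail
0     North     33  retail
2     North     33     web
7     South     36  retail
6      East     40  retail
3     North     55     web
9     North     58     web
8     North     62     web
10     West     78  retail
1      East     98  retail
add column price_x3 = t['price'] * 3:
     region  price channel  price_x3
4   Central      9     web        27
5     North     17  retail        51
0     North     33  retail        99
2     North     33     web        99
7     South     36  retail       108
6      East     40  retail       120
3     North     55     web       165
9     North     58     web       174
8     North     62     web       186
10     West     78  retail       234
1      East     98  retail       294
filter rows where channel == 'retail':
   region  price channel  price_x3
5   North     17  retail        51
0   North     33  retail        99
7   South     36  retail       108
6    East     40  retail       120
10   West     78  retail       234
1    East     98  retail       294
add column price_plus_5 = t['price'] + 5:
   region  price channel  price_x3  price_plus_5
5   North     17  retail        51            22
0   North     33  retail        99            38
7   South     36  retail       108            41
6    East     40  retail       120            45
10   West     78  retail       234            83
1    East     98  retail       294           103
Hence 55.3333333333.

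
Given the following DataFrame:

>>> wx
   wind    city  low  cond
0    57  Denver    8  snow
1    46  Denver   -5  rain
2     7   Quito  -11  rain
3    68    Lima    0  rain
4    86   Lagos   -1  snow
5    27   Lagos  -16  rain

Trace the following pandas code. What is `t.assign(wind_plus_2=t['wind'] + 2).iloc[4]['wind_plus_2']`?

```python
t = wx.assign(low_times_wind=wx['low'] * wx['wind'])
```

add column low_times_wind = wx['low'] * wx['wind']:
   wind    city  low  cond  low_times_wind
0    57  Denver    8  snow             456
1    46  Denver   -5  rain            -230
2     7   Quito  -11  rain             -77
3    68    Lima    0  rain               0
4    86   Lagos   -1  snow             -86
5    27   Lagos  -16  rain            -432
add column wind_plus_2 = t['wind'] + 2:
   wind    city  low  cond  low_times_wind  wind_plus_2
0    57  Denver    8  snow             456           59
1    46  Denver   -5  rain            -230           48
2     7   Quito  -11  rain             -77            9
3    68    Lima    0  rain               0           70
4    86   Lagos   -1  snow             -86           88
5    27   Lagos  -16  rain            -432           29
value at position 4, column 'wind_plus_2' → 88

88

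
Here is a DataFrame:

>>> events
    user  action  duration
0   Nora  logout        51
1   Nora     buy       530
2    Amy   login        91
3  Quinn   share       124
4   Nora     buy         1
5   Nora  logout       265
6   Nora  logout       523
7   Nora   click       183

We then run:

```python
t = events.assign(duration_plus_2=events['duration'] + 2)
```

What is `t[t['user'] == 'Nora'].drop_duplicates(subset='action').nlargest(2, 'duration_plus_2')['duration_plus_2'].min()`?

185

add column duration_plus_2 = events['duration'] + 2:
    user  action  duration  duration_plus_2
0   Nora  logout        51               53
1   Nora     buy       530              532
2    Amy   login        91               93
3  Quinn   share       124              126
4   Nora     buy         1                3
5   Nora  logout       265              267
6   Nora  logout       523              525
7   Nora   click       183              185
filter rows where user == 'Nora':
   user  action  duration  duration_plus_2
0  Nora  logout        51               53
1  Nora     buy       530              532
4  Nora     buy         1                3
5  Nora  logout       265              267
6  Nora  logout       523              525
7  Nora   click       183              185
drop duplicate action (keep=first):
   user  action  duration  duration_plus_2
0  Nora  logout        51               53
1  Nora     buy       530              532
7  Nora   click       183              185
take 2 rows with largest duration_plus_2:
   user action  duration  duration_plus_2
1  Nora    buy       530              532
7  Nora  click       183              185
So min() = 185.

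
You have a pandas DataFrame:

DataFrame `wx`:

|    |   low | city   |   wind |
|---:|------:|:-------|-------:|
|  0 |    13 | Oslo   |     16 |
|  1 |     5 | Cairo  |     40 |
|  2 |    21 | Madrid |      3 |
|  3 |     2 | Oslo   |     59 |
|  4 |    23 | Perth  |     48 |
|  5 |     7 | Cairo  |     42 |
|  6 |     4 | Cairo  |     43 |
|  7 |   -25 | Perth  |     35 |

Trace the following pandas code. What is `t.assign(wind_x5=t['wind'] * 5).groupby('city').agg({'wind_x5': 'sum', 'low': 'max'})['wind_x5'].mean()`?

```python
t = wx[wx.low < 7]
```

295.0

filter rows where low < 7:
   low   city  wind
1    5  Cairo    40
3    2   Oslo    59
6    4  Cairo    43
7  -25  Perth    35
add column wind_x5 = t['wind'] * 5:
   low   city  wind  wind_x5
1    5  Cairo    40      200
3    2   Oslo    59      295
6    4  Cairo    43      215
7  -25  Perth    35      175
group by city: sum(wind_x5), max(low):
       wind_x5  low
city               
Cairo      415    5
Oslo       295    2
Perth      175  -25
Taking the mean of column 'wind_x5' gives 295.0.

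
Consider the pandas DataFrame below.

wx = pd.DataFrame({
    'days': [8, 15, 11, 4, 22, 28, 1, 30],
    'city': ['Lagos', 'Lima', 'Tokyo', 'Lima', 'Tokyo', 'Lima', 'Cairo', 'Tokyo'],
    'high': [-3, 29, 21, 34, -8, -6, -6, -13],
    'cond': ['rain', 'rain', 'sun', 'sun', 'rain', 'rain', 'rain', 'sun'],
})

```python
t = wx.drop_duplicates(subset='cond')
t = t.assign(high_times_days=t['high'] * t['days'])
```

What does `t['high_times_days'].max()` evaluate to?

231

drop duplicate cond (keep=first):
   days   city  high  cond
0     8  Lagos    -3  rain
2    11  Tokyo    21   sun
add column high_times_days = t['high'] * t['days']:
   days   city  high  cond  high_times_days
0     8  Lagos    -3  rain              -24
2    11  Tokyo    21   sun              231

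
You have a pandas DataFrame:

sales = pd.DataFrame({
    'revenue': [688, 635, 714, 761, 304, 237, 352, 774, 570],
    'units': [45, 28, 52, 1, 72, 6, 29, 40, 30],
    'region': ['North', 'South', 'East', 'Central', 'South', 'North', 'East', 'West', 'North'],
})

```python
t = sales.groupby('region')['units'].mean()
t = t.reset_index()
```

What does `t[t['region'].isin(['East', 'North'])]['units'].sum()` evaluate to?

group by region, mean of units:
region
Central     1.0
East       40.5
North      27.0
South      50.0
West       40.0
Name: units, dtype: float64
reset_index():
    region  units
0  Central    1.0
1     East   40.5
2    North   27.0
3    South   50.0
4     West   40.0
filter rows where region in ['East', 'North']:
  region  units
1   East   40.5
2  North   27.0

67.5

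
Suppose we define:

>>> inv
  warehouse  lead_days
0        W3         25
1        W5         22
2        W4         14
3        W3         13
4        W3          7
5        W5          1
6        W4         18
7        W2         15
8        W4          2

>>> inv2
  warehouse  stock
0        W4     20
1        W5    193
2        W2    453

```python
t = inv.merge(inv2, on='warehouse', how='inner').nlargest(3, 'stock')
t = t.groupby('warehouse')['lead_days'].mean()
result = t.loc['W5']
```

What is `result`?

11.5

merge on 'warehouse' (how='inner') → 6 rows:
  warehouse  lead_days  stock
0        W5         22    193
1        W4         14     20
2        W5          1    193
3        W4         18     20
4        W2         15    453
5        W4          2     20
take 3 rows with largest stock:
  warehouse  lead_days  stock
4        W2         15    453
0        W5         22    193
2        W5          1    193
group by warehouse, mean of lead_days:
warehouse
W2    15.0
W5    11.5
Name: lead_days, dtype: float64
Then the value at index 'W5': 11.5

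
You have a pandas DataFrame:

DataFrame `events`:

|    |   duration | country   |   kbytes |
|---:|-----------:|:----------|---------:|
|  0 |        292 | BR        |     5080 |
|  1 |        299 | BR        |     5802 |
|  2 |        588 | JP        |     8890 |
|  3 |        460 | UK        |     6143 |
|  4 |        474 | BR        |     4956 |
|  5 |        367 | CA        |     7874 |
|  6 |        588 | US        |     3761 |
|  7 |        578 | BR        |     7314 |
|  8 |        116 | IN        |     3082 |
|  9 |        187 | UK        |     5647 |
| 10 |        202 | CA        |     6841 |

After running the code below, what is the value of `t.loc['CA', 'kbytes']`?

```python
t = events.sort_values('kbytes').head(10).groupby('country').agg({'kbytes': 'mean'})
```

sort by kbytes:
    duration country  kbytes
8        116      IN    3082
6        588      US    3761
4        474      BR    4956
0        292      BR    5080
9        187      UK    5647
1        299      BR    5802
3        460      UK    6143
10       202      CA    6841
7        578      BR    7314
5        367      CA    7874
2        588      JP    8890
take first 10 rows:
    duration country  kbytes
8        116      IN    3082
6        588      US    3761
4        474      BR    4956
0        292      BR    5080
9        187      UK    5647
1        299      BR    5802
3        460      UK    6143
10       202      CA    6841
7        578      BR    7314
5        367      CA    7874
group by country, mean of kbytes:
         kbytes
country        
BR       5788.0
CA       7357.5
IN       3082.0
UK       5895.0
US       3761.0
The value at row 'CA', column 'kbytes' is 7357.5.

7357.5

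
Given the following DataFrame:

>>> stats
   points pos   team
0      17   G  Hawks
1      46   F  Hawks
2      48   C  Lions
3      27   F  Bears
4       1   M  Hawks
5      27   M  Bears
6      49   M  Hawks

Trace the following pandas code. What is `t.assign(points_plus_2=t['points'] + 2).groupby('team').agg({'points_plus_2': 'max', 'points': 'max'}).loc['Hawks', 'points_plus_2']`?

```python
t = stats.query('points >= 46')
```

filter rows where points >= 46:
   points pos   team
1      46   F  Hawks
2      48   C  Lions
6      49   M  Hawks
add column points_plus_2 = t['points'] + 2:
   points pos   team  points_plus_2
1      46   F  Hawks             48
2      48   C  Lions             50
6      49   M  Hawks             51
group by team: max(points_plus_2), max(points):
       points_plus_2  points
team                        
Hawks             51      49
Lions             50      48
Hence 51.

51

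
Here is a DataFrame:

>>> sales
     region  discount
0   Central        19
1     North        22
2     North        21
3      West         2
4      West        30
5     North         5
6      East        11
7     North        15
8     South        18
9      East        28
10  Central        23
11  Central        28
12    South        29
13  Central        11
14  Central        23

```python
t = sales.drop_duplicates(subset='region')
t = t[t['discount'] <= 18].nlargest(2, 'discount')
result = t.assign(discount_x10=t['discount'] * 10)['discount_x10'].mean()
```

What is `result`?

145.0

drop duplicate region (keep=first):
    region  discount
0  Central        19
1    North        22
3     West         2
6     East        11
8    South        18
filter rows where discount <= 18:
  region  discount
3   West         2
6   East        11
8  South        18
take 2 rows with largest discount:
  region  discount
8  South        18
6   East        11
add column discount_x10 = t['discount'] * 10:
  region  discount  discount_x10
8  South        18           180
6   East        11           110
Reading off the mean of column 'discount_x10', we get 145.0.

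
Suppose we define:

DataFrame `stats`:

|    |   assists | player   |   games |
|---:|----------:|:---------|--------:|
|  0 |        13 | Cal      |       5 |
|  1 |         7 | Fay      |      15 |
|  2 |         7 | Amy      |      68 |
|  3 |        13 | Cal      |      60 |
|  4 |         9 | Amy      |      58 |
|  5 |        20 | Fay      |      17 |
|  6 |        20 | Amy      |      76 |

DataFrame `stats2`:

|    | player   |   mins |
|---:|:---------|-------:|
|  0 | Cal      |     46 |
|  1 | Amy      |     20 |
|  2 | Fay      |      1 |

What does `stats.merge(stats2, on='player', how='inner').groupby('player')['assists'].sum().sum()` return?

89

merge on 'player' (how='inner') → 7 rows:
   assists player  games  mins
0       13    Cal      5    46
1        7    Fay     15     1
2        7    Amy     68    20
3       13    Cal     60    46
4        9    Amy     58    20
5       20    Fay     17     1
6       20    Amy     76    20
group by player, sum of assists:
player
Amy    36
Cal    26
Fay    27
Name: assists, dtype: int64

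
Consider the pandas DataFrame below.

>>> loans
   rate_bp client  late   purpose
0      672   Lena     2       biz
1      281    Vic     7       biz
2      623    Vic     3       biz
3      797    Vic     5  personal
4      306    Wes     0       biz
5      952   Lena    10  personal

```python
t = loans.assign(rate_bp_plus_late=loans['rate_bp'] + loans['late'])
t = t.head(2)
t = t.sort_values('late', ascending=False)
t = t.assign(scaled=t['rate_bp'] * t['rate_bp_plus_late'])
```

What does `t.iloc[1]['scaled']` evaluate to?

452928

add column rate_bp_plus_late = loans['rate_bp'] + loans['late']:
   rate_bp client  late   purpose  rate_bp_plus_late
0      672   Lena     2       biz                674
1      281    Vic     7       biz                288
2      623    Vic     3       biz                626
3      797    Vic     5  personal                802
4      306    Wes     0       biz                306
5      952   Lena    10  personal                962
take first 2 rows:
   rate_bp client  late purpose  rate_bp_plus_late
0      672   Lena     2     biz                674
1      281    Vic     7     biz                288
sort by late descending:
   rate_bp client  late purpose  rate_bp_plus_late
1      281    Vic     7     biz                288
0      672   Lena     2     biz                674
add column scaled = t['rate_bp'] * t['rate_bp_plus_late']:
   rate_bp client  late purpose  rate_bp_plus_late  scaled
1      281    Vic     7     biz                288   80928
0      672   Lena     2     biz                674  452928
Taking the value at position 1, column 'scaled' gives 452928.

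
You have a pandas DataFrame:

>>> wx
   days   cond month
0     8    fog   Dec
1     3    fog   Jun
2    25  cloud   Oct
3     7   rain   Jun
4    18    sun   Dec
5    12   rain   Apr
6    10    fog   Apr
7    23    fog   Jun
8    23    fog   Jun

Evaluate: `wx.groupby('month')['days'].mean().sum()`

group by month, mean of days:
month
Apr    11.0
Dec    13.0
Jun    14.0
Oct    25.0
Name: days, dtype: float64
sum of the resulting series → 63.0

63.0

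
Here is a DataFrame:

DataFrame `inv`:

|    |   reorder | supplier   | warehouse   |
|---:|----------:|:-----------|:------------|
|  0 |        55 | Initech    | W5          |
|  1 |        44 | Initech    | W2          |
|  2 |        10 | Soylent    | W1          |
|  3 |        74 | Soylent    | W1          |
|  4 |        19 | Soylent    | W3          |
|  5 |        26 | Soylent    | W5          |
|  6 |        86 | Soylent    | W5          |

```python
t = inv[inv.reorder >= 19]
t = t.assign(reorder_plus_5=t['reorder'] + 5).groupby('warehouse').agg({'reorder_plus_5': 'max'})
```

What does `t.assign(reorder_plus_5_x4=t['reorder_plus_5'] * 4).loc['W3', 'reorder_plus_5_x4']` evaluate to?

96

filter rows where reorder >= 19:
   reorder supplier warehouse
0       55  Initech        W5
1       44  Initech        W2
3       74  Soylent        W1
4       19  Soylent        W3
5       26  Soylent        W5
6       86  Soylent        W5
add column reorder_plus_5 = t['reorder'] + 5:
   reorder supplier warehouse  reorder_plus_5
0       55  Initech        W5              60
1       44  Initech        W2              49
3       74  Soylent        W1              79
4       19  Soylent        W3              24
5       26  Soylent        W5              31
6       86  Soylent        W5              91
group by warehouse, max of reorder_plus_5:
           reorder_plus_5
warehouse                
W1                     79
W2                     49
W3                     24
W5                     91
add column reorder_plus_5_x4 = t['reorder_plus_5'] * 4:
           reorder_plus_5  reorder_plus_5_x4
warehouse                                   
W1                     79                316
W2                     49                196
W3                     24                 96
W5                     91                364
Hence 96.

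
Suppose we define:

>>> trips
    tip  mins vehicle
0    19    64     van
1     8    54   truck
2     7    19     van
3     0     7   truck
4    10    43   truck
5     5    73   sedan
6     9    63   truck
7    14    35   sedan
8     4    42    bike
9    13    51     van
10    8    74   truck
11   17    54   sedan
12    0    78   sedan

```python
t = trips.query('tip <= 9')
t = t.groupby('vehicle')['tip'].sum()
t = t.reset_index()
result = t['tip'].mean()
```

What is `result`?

10.25

filter rows where tip <= 9:
    tip  mins vehicle
1     8    54   truck
2     7    19     van
3     0     7   truck
5     5    73   sedan
6     9    63   truck
8     4    42    bike
10    8    74   truck
12    0    78   sedan
group by vehicle, sum of tip:
vehicle
bike      4
sedan     5
truck    25
van       7
Name: tip, dtype: int64
reset_index():
  vehicle  tip
0    bike    4
1   sedan    5
2   truck   25
3     van    7
Then the mean of column 'tip': 10.25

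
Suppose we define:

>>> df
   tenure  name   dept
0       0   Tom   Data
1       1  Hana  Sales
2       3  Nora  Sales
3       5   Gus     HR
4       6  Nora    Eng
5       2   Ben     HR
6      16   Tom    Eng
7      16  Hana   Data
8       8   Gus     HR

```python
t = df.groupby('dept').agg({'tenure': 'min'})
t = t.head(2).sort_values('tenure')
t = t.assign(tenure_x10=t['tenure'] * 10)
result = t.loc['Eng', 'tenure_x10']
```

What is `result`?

group by dept, min of tenure:
       tenure
dept         
Data        0
Eng         6
HR          2
Sales       1
take first 2 rows:
      tenure
dept        
Data       0
Eng        6
sort by tenure:
      tenure
dept        
Data       0
Eng        6
add column tenure_x10 = t['tenure'] * 10:
      tenure  tenure_x10
dept                    
Data       0           0
Eng        6          60
The value at row 'Eng', column 'tenure_x10' is 60.

60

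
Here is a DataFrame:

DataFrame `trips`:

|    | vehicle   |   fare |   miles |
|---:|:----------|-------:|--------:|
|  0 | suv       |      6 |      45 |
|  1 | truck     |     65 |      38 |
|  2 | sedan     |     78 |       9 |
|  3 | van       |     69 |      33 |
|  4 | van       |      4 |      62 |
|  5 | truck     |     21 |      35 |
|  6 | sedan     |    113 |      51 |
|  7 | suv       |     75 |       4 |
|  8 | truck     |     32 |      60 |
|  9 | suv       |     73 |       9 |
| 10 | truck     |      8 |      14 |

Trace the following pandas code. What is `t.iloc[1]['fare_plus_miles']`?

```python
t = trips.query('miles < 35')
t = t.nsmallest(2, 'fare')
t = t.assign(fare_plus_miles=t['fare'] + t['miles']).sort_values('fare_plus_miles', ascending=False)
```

filter rows where miles < 35:
   vehicle  fare  miles
2    sedan    78      9
3      van    69     33
7      suv    75      4
9      suv    73      9
10   truck     8     14
take 2 rows with smallest fare:
   vehicle  fare  miles
10   truck     8     14
3      van    69     33
add column fare_plus_miles = t['fare'] + t['miles']:
   vehicle  fare  miles  fare_plus_miles
10   truck     8     14               22
3      van    69     33              102
sort by fare_plus_miles descending:
   vehicle  fare  miles  fare_plus_miles
3      van    69     33              102
10   truck     8     14               22

22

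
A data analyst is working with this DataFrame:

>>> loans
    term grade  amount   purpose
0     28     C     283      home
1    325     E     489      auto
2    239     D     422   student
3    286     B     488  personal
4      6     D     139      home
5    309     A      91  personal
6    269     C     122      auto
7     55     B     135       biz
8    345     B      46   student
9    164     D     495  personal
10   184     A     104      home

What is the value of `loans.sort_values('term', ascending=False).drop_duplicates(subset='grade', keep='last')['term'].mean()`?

sort by term descending:
    term grade  amount   purpose
8    345     B      46   student
1    325     E     489      auto
5    309     A      91  personal
3    286     B     488  personal
6    269     C     122      auto
2    239     D     422   student
10   184     A     104      home
9    164     D     495  personal
7     55     B     135       biz
0     28     C     283      home
4      6     D     139      home
drop duplicate grade (keep=last):
    term grade  amount purpose
1    325     E     489    auto
10   184     A     104    home
7     55     B     135     biz
0     28     C     283    home
4      6     D     139    home
Hence 119.6.

119.6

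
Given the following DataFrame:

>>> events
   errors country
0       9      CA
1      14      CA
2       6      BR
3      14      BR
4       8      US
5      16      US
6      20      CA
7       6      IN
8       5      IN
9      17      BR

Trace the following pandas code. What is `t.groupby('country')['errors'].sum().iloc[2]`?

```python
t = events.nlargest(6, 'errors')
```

take 6 rows with largest errors:
   errors country
6      20      CA
9      17      BR
5      16      US
1      14      CA
3      14      BR
0       9      CA
group by country, sum of errors:
country
BR    31
CA    43
US    16
Name: errors, dtype: int64
Hence 16.

16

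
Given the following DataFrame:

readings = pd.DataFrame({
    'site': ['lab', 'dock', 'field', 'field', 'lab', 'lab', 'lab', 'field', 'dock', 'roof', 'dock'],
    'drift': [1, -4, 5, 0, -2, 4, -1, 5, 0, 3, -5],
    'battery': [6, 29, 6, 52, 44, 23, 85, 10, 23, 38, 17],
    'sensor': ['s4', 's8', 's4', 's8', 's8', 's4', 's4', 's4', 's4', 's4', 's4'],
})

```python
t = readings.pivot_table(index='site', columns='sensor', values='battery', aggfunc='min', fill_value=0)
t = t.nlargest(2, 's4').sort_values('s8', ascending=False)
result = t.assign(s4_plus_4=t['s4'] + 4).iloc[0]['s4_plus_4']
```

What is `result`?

pivot: rows=site, cols=sensor, min(battery):
sensor  s4  s8
site          
dock    17  29
field    6  52
lab      6  44
roof    38   0
take 2 rows with largest s4:
sensor  s4  s8
site          
roof    38   0
dock    17  29
sort by s8 descending:
sensor  s4  s8
site          
dock    17  29
roof    38   0
add column s4_plus_4 = t['s4'] + 4:
sensor  s4  s8  s4_plus_4
site                     
dock    17  29         21
roof    38   0         42
Finally, value at position 0, column 's4_plus_4' = 21.

21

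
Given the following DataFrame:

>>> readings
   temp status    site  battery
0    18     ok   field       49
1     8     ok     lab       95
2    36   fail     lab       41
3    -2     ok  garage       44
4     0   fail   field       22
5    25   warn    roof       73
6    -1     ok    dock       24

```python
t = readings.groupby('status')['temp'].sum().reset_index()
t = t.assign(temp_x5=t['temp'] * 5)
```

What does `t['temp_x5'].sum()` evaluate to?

group by status, sum of temp:
status
fail    36
ok      23
warn    25
Name: temp, dtype: int64
reset_index():
  status  temp
0   fail    36
1     ok    23
2   warn    25
add column temp_x5 = t['temp'] * 5:
  status  temp  temp_x5
0   fail    36      180
1     ok    23      115
2   warn    25      125
Finally, sum of column 'temp_x5' = 420.

420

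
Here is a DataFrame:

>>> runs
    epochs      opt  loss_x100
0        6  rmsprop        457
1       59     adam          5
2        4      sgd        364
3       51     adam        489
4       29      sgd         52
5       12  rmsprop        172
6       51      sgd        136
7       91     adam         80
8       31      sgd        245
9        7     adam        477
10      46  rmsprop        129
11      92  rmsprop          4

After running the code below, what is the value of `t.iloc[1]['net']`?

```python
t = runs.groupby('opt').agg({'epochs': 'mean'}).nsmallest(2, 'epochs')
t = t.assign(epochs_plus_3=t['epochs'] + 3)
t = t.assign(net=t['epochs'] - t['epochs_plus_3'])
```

-3.0

group by opt, mean of epochs:
         epochs
opt            
adam      52.00
rmsprop   39.00
sgd       28.75
take 2 rows with smallest epochs:
         epochs
opt            
sgd       28.75
rmsprop   39.00
add column epochs_plus_3 = t['epochs'] + 3:
         epochs  epochs_plus_3
opt                           
sgd       28.75          31.75
rmsprop   39.00          42.00
add column net = t['epochs'] - t['epochs_plus_3']:
         epochs  epochs_plus_3  net
opt                                
sgd       28.75          31.75 -3.0
rmsprop   39.00          42.00 -3.0
Finally, value at position 1, column 'net' = -3.0.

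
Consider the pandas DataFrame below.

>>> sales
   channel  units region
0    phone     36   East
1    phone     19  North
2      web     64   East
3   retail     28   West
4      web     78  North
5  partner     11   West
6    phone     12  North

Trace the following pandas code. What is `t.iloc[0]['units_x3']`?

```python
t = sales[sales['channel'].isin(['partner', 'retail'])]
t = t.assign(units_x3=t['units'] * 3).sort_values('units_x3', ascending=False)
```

filter rows where channel in ['partner', 'retail']:
   channel  units region
3   retail     28   West
5  partner     11   West
add column units_x3 = t['units'] * 3:
   channel  units region  units_x3
3   retail     28   West        84
5  partner     11   West        33
sort by units_x3 descending:
   channel  units region  units_x3
3   retail     28   West        84
5  partner     11   West        33
Then the value at position 0, column 'units_x3': 84

84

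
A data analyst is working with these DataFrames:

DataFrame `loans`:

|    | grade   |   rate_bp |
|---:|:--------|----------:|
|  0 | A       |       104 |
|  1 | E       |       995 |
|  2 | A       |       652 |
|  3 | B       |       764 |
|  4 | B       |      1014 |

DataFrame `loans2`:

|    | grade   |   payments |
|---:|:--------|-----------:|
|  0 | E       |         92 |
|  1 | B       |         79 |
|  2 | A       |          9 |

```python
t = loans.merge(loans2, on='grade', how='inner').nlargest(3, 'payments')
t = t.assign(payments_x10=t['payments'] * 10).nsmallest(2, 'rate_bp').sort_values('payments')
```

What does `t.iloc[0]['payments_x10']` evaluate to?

merge on 'grade' (how='inner') → 5 rows:
  grade  rate_bp  payments
0     A      104         9
1     E      995        92
2     A      652         9
3     B      764        79
4     B     1014        79
take 3 rows with largest payments:
  grade  rate_bp  payments
1     E      995        92
3     B      764        79
4     B     1014        79
add column payments_x10 = t['payments'] * 10:
  grade  rate_bp  payments  payments_x10
1     E      995        92           920
3     B      764        79           790
4     B     1014        79           790
take 2 rows with smallest rate_bp:
  grade  rate_bp  payments  payments_x10
3     B      764        79           790
1     E      995        92           920
sort by payments:
  grade  rate_bp  payments  payments_x10
3     B      764        79           790
1     E      995        92           920
Reading off the value at position 0, column 'payments_x10', we get 790.

790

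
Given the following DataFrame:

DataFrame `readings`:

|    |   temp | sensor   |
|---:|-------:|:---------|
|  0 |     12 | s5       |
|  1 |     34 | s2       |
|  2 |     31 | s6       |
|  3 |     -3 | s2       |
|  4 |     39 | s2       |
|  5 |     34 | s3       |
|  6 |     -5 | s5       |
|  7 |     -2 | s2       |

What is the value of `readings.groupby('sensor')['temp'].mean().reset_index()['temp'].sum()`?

85.5

group by sensor, mean of temp:
sensor
s2    17.0
s3    34.0
s5     3.5
s6    31.0
Name: temp, dtype: float64
reset_index():
  sensor  temp
0     s2  17.0
1     s3  34.0
2     s5   3.5
3     s6  31.0
Reading off the sum of column 'temp', we get 85.5.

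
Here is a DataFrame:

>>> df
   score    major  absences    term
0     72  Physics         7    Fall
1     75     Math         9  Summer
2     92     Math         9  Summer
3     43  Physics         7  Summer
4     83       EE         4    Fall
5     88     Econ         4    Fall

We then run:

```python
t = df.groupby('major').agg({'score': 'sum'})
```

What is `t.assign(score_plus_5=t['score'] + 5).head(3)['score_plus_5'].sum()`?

353

group by major, sum of score:
         score
major         
EE          83
Econ        88
Math       167
Physics    115
add column score_plus_5 = t['score'] + 5:
         score  score_plus_5
major                       
EE          83            88
Econ        88            93
Math       167           172
Physics    115           120
take first 3 rows:
       score  score_plus_5
major                     
EE        83            88
Econ      88            93
Math     167           172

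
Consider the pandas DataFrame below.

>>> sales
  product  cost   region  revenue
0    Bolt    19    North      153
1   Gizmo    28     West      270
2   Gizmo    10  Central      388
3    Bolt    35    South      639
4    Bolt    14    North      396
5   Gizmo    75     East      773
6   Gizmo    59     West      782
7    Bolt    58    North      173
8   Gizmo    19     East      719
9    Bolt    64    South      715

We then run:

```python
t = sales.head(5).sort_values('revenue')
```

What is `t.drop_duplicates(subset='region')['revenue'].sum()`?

take first 5 rows:
  product  cost   region  revenue
0    Bolt    19    North      153
1   Gizmo    28     West      270
2   Gizmo    10  Central      388
3    Bolt    35    South      639
4    Bolt    14    North      396
sort by revenue:
  product  cost   region  revenue
0    Bolt    19    North      153
1   Gizmo    28     West      270
2   Gizmo    10  Central      388
4    Bolt    14    North      396
3    Bolt    35    South      639
drop duplicate region (keep=first):
  product  cost   region  revenue
0    Bolt    19    North      153
1   Gizmo    28     West      270
2   Gizmo    10  Central      388
3    Bolt    35    South      639
The sum of column 'revenue' is 1450.

1450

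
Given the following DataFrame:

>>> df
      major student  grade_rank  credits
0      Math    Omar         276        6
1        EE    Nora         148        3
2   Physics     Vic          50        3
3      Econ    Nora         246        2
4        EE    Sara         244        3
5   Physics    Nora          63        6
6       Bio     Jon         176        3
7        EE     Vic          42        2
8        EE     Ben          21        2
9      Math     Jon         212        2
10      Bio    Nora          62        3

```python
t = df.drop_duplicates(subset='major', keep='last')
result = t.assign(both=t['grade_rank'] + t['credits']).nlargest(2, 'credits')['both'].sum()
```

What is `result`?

134

drop duplicate major (keep=last):
      major student  grade_rank  credits
3      Econ    Nora         246        2
5   Physics    Nora          63        6
8        EE     Ben          21        2
9      Math     Jon         212        2
10      Bio    Nora          62        3
add column both = t['grade_rank'] + t['credits']:
      major student  grade_rank  credits  both
3      Econ    Nora         246        2   248
5   Physics    Nora          63        6    69
8        EE     Ben          21        2    23
9      Math     Jon         212        2   214
10      Bio    Nora          62        3    65
take 2 rows with largest credits:
      major student  grade_rank  credits  both
5   Physics    Nora          63        6    69
10      Bio    Nora          62        3    65
So sum() = 134.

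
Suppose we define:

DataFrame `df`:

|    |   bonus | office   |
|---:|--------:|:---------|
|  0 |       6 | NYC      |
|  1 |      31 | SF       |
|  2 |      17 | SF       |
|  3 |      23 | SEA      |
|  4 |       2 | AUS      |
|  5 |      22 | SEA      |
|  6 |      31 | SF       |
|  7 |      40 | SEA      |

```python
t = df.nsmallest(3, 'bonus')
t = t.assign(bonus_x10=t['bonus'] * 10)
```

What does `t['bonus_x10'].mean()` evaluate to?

take 3 rows with smallest bonus:
   bonus office
4      2    AUS
0      6    NYC
2     17     SF
add column bonus_x10 = t['bonus'] * 10:
   bonus office  bonus_x10
4      2    AUS         20
0      6    NYC         60
2     17     SF        170

83.3333333333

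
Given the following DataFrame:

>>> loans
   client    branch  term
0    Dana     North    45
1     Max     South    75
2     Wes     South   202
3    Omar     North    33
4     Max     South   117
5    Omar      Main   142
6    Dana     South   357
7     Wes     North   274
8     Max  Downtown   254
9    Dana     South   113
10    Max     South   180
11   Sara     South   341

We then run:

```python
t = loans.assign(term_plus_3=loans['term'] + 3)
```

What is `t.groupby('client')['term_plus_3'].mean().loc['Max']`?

add column term_plus_3 = loans['term'] + 3:
   client    branch  term  term_plus_3
0    Dana     North    45           48
1     Max     South    75           78
2     Wes     South   202          205
3    Omar     North    33           36
4     Max     South   117          120
5    Omar      Main   142          145
6    Dana     South   357          360
7     Wes     North   274          277
8     Max  Downtown   254          257
9    Dana     South   113          116
10    Max     South   180          183
11   Sara     South   341          344
group by client, mean of term_plus_3:
client
Dana    174.666667
Max     159.500000
Omar     90.500000
Sara    344.000000
Wes     241.000000
Name: term_plus_3, dtype: float64

159.5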